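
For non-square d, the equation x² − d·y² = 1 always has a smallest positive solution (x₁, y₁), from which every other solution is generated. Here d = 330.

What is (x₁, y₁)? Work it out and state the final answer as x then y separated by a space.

d=330: √d = [18; 6,36] (ℓ=2, even), read p_1/q_1
k=0  a_k=18  p_k/q_k = 18/1
k=1  a_k=6  p_k/q_k = 109/6
fundamental: x₁=109, y₁=6  (since 11881 − 330·36 = 1)

109 6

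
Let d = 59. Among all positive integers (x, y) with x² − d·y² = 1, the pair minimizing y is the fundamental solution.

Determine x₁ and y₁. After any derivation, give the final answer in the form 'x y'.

530 69

[7; 1,2,7,2,1,14] for √59; ℓ=6 ⇒ convergent index 5
step 0: (7, 1)  from 7·(1,0) + (0,1)
step 1: (8, 1)  from 1·(7,1) + (1,0)
…
step 3: (169, 22)  from 7·(23,3) + (8,1)
step 4: (361, 47)  from 2·(169,22) + (23,3)
step 5: (530, 69)  from 1·(361,47) + (169,22)
fundamental: x₁=530, y₁=69  (since 280900 − 59·4761 = 1)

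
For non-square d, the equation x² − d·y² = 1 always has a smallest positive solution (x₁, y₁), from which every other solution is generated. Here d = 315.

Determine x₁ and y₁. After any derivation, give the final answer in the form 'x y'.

√315 = [17; 1,2,1,34, …], period ℓ=4 (even) → k=3
a_0=17:  p_0=17·1+0=17,  q_0=17·0+1=1
…
a_2=2:  p_2=2·18+17=53,  q_2=2·1+1=3
a_3=1:  p_3=1·53+18=71,  q_3=1·3+1=4
fundamental: x₁=71, y₁=4  (since 5041 − 315·16 = 1)

71 4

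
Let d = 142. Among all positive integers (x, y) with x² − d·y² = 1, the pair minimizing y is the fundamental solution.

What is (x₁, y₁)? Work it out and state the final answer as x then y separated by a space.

143 12

√142 = [11; 1,10,1,22, …], period ℓ=4 (even) → k=3
a_0=11:  p_0=11·1+0=11,  q_0=11·0+1=1
…
a_2=10:  p_2=10·12+11=131,  q_2=10·1+1=11
a_3=1:  p_3=1·131+12=143,  q_3=1·11+1=12
→ (143, 12).  Check: 143²=20449, 142·12²=20448, difference 1.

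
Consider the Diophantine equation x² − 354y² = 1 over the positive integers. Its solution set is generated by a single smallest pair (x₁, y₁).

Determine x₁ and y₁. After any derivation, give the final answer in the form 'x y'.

258065 13716

d=354: √d = [18; 1,4,2,2,18,2,2,4,1,36] (ℓ=10, even), read p_9/q_9
i=0: a=18 ⇒ p=18, q=1
i=1: a=1 ⇒ p=19, q=1
i=2: a=4 ⇒ p=94, q=5
i=3: a=2 ⇒ p=207, q=11
i=4: a=2 ⇒ p=508, q=27
…
i=6: a=2 ⇒ p=19210, q=1021
i=7: a=2 ⇒ p=47771, q=2539
i=8: a=4 ⇒ p=210294, q=11177
i=9: a=1 ⇒ p=258065, q=13716
fundamental: x₁=258065, y₁=13716  (since 66597544225 − 354·188128656 = 1)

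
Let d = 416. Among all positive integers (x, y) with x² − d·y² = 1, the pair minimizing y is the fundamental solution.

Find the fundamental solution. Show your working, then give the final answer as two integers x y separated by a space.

5201 255

d=416: √d = [20; 2,1,1,9,1,1,2,40] (ℓ=8, even), read p_7/q_7
step 0: (20, 1)  from 20·(1,0) + (0,1)
step 1: (41, 2)  from 2·(20,1) + (1,0)
…
step 5: (1081, 53)  from 1·(979,48) + (102,5)
step 6: (2060, 101)  from 1·(1081,53) + (979,48)
step 7: (5201, 255)  from 2·(2060,101) + (1081,53)
→ (5201, 255).  Check: 5201²=27050401, 416·255²=27050400, difference 1.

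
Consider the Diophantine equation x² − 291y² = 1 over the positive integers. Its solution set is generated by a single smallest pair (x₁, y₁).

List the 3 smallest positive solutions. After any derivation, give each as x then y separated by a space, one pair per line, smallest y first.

290 17
168199 9860
97555130 5718783

√291 → a₀=17, period (17,34); ℓ=2 even so k=1
i=0: a=17 ⇒ p=17, q=1
i=1: a=17 ⇒ p=290, q=17
fundamental: x₁=290, y₁=17  (since 84100 − 291·289 = 1)
(x_2, y_2) = (290·290 + 291·17·17, 290·17 + 17·290) = (168199, 9860)
(x_3, y_3) = (290·168199 + 291·17·9860, 290·9860 + 17·168199) = (97555130, 5718783)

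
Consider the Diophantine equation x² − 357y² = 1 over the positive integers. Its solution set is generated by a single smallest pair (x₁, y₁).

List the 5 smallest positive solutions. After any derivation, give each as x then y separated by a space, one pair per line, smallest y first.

[18; 1,8,2,8,1,36] for √357; ℓ=6 ⇒ convergent index 5
k=0  a_k=18  p_k/q_k = 18/1
…
k=2  a_k=8  p_k/q_k = 170/9
k=3  a_k=2  p_k/q_k = 359/19
k=4  a_k=8  p_k/q_k = 3042/161
k=5  a_k=1  p_k/q_k = 3401/180
fundamental: x₁=3401, y₁=180  (since 11566801 − 357·32400 = 1)
(x_2, y_2) = (3401·3401 + 357·180·180, 3401·180 + 180·3401) = (23133601, 1224360)
(x_3, y_3) = (3401·23133601 + 357·180·1224360, 3401·1224360 + 180·23133601) = (157354750601, 8328096540)
(x_4, y_4) = (3401·157354750601 + 357·180·8328096540, 3401·8328096540 + 180·157354750601) = (1070326990454401, 56647711440720)
(x_5, y_5) = (3401·1070326990454401 + 357·180·56647711440720, 3401·56647711440720 + 180·1070326990454401) = (7280364031716085001, 385317724891680900)

3401 180
23133601 1224360
157354750601 8328096540
1070326990454401 56647711440720
7280364031716085001 385317724891680900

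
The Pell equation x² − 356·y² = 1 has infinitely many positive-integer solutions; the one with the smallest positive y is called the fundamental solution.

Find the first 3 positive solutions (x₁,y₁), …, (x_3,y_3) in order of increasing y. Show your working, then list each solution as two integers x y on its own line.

500001 26500
500002000001 26500053000
500003000004500001 26500106000079500

[18; 1,6,1,1,2,…,6,1,36] for √356; ℓ=14 ⇒ convergent index 13
a_0=18:  p_0=18·1+0=18,  q_0=18·0+1=1
…
a_2=6:  p_2=6·19+18=132,  q_2=6·1+1=7
…
a_4=1:  p_4=1·151+132=283,  q_4=1·8+7=15
a_5=2:  p_5=2·283+151=717,  q_5=2·15+8=38
a_6=1:  p_6=1·717+283=1000,  q_6=1·38+15=53
a_7=8:  p_7=8·1000+717=8717,  q_7=8·53+38=462
a_8=1:  p_8=1·8717+1000=9717,  q_8=1·462+53=515
a_9=2:  p_9=2·9717+8717=28151,  q_9=2·515+462=1492
a_10=1:  p_10=1·28151+9717=37868,  q_10=1·1492+515=2007
…
a_12=6:  p_12=6·66019+37868=433982,  q_12=6·3499+2007=23001
a_13=1:  p_13=1·433982+66019=500001,  q_13=1·23001+3499=26500
(x₁, y₁) = (500001, 26500);  500001² − 356·26500² = 1 ✓
(500001+26500√356)^2 = 500002000001 + 26500053000√356
(500001+26500√356)^3 = 500003000004500001 + 26500106000079500√356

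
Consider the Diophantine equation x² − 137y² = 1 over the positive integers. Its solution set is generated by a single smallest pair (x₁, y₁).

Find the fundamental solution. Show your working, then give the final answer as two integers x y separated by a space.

d=137: √d = [11; 1,2,2,1,1,2,2,1,22] (ℓ=9, odd), read p_17/q_17
a_0=11:  p_0=11·1+0=11,  q_0=11·0+1=1
…
a_2=2:  p_2=2·12+11=35,  q_2=2·1+1=3
…
a_8=1:  p_8=1·1229+515=1744,  q_8=1·105+44=149
…
a_10=1:  p_10=1·39597+1744=41341,  q_10=1·3383+149=3532
…
a_12=2:  p_12=2·122279+41341=285899,  q_12=2·10447+3532=24426
…
a_14=1:  p_14=1·408178+285899=694077,  q_14=1·34873+24426=59299
…
a_16=2:  p_16=2·1796332+694077=4286741,  q_16=2·153471+59299=366241
a_17=1:  p_17=1·4286741+1796332=6083073,  q_17=1·366241+153471=519712
(x₁, y₁) = (6083073, 519712);  6083073² − 137·519712² = 1 ✓

6083073 519712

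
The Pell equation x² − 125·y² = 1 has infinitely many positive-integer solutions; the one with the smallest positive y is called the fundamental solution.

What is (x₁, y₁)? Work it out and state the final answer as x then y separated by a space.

930249 83204

√125 = [11; 5,1,1,5,22, …], period ℓ=5 (odd) → k=9
a_0=11:  p_0=11·1+0=11,  q_0=11·0+1=1
a_1=5:  p_1=5·11+1=56,  q_1=5·1+0=5
…
a_3=1:  p_3=1·67+56=123,  q_3=1·6+5=11
…
a_5=22:  p_5=22·682+123=15127,  q_5=22·61+11=1353
…
a_7=1:  p_7=1·76317+15127=91444,  q_7=1·6826+1353=8179
a_8=1:  p_8=1·91444+76317=167761,  q_8=1·8179+6826=15005
a_9=5:  p_9=5·167761+91444=930249,  q_9=5·15005+8179=83204
fundamental: x₁=930249, y₁=83204  (since 865363202001 − 125·6922905616 = 1)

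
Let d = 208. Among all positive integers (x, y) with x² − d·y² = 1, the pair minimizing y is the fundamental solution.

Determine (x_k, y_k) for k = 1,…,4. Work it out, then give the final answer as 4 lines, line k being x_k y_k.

d=208: √d = [14; 2,2,1,2,2,28] (ℓ=6, even), read p_5/q_5
step 0: (14, 1)  from 14·(1,0) + (0,1)
step 1: (29, 2)  from 2·(14,1) + (1,0)
step 2: (72, 5)  from 2·(29,2) + (14,1)
step 3: (101, 7)  from 1·(72,5) + (29,2)
step 4: (274, 19)  from 2·(101,7) + (72,5)
step 5: (649, 45)  from 2·(274,19) + (101,7)
→ (649, 45).  Check: 649²=421201, 208·45²=421200, difference 1.
(x_2, y_2) = (649·649 + 208·45·45, 649·45 + 45·649) = (842401, 58410)
(x_3, y_3) = (649·842401 + 208·45·58410, 649·58410 + 45·842401) = (1093435849, 75816135)
(x_4, y_4) = (649·1093435849 + 208·45·75816135, 649·75816135 + 45·1093435849) = (1419278889601, 98409284820)

649 45
842401 58410
1093435849 75816135
1419278889601 98409284820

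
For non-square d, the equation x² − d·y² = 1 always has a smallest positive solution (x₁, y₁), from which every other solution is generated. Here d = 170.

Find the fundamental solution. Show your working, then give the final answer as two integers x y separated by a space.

339 26

d=170: √d = [13; 26] (ℓ=1, odd), read p_1/q_1
i=0: a=13 ⇒ p=13, q=1
i=1: a=26 ⇒ p=339, q=26
(x₁, y₁) = (339, 26);  339² − 170·26² = 1 ✓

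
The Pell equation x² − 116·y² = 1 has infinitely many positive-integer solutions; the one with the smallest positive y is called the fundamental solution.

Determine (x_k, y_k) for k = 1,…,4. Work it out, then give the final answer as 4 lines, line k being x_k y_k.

√116 → a₀=10, period (1,3,2,1,4,1,2,3,1,20); ℓ=10 even so k=9
step 0: (10, 1)  from 10·(1,0) + (0,1)
…
step 5: (657, 61)  from 4·(140,13) + (97,9)
step 6: (797, 74)  from 1·(657,61) + (140,13)
…
step 8: (7550, 701)  from 3·(2251,209) + (797,74)
step 9: (9801, 910)  from 1·(7550,701) + (2251,209)
→ (9801, 910).  Check: 9801²=96059601, 116·910²=96059600, difference 1.
n=2: (9801,910)∘(9801,910) = (9801·9801+116·910·910, 9801·910+910·9801) = (192119201,17837820)
n=3: (192119201,17837820)∘(9801,910) = (9801·192119201+116·910·17837820, 9801·17837820+910·192119201) = (3765920568201,349656946730)
n=4: (3765920568201,349656946730)∘(9801,910) = (9801·3765920568201+116·910·349656946730, 9801·349656946730+910·3765920568201) = (73819574785756801,6853975451963640)

9801 910
192119201 17837820
3765920568201 349656946730
73819574785756801 6853975451963640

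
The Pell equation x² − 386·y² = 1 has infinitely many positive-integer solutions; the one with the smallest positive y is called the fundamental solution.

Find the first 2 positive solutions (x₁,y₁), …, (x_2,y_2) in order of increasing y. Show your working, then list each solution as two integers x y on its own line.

111555 5678
24889036049 1266818580

√386 = [19; 1,1,1,4,1,18,1,4,1,1,1,38, …], period ℓ=12 (even) → k=11
step 0: (19, 1)  from 19·(1,0) + (0,1)
step 1: (20, 1)  from 1·(19,1) + (1,0)
…
step 3: (59, 3)  from 1·(39,2) + (20,1)
step 4: (275, 14)  from 4·(59,3) + (39,2)
step 5: (334, 17)  from 1·(275,14) + (59,3)
…
step 7: (6621, 337)  from 1·(6287,320) + (334,17)
step 8: (32771, 1668)  from 4·(6621,337) + (6287,320)
…
step 10: (72163, 3673)  from 1·(39392,2005) + (32771,1668)
step 11: (111555, 5678)  from 1·(72163,3673) + (39392,2005)
(x₁, y₁) = (111555, 5678);  111555² − 386·5678² = 1 ✓
n=2: (111555,5678)∘(111555,5678) = (111555·111555+386·5678·5678, 111555·5678+5678·111555) = (24889036049,1266818580)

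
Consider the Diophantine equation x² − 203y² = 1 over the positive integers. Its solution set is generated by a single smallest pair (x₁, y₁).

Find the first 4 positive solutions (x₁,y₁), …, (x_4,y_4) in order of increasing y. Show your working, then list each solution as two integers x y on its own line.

d=203: √d = [14; 4,28] (ℓ=2, even), read p_1/q_1
k=0  a_k=14  p_k/q_k = 14/1
k=1  a_k=4  p_k/q_k = 57/4
(x₁, y₁) = (57, 4);  57² − 203·4² = 1 ✓
(x_2, y_2) = (57·57 + 203·4·4, 57·4 + 4·57) = (6497, 456)
(x_3, y_3) = (57·6497 + 203·4·456, 57·456 + 4·6497) = (740601, 51980)
(x_4, y_4) = (57·740601 + 203·4·51980, 57·51980 + 4·740601) = (84422017, 5925264)

57 4
6497 456
740601 51980
84422017 5925264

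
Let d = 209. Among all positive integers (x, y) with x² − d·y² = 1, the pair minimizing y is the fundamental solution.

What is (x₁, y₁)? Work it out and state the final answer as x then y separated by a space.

√209 = [14; 2,5,3,2,3,5,2,28, …], period ℓ=8 (even) → k=7
a_0=14:  p_0=14·1+0=14,  q_0=14·0+1=1
a_1=2:  p_1=2·14+1=29,  q_1=2·1+0=2
a_2=5:  p_2=5·29+14=159,  q_2=5·2+1=11
a_3=3:  p_3=3·159+29=506,  q_3=3·11+2=35
…
a_5=3:  p_5=3·1171+506=4019,  q_5=3·81+35=278
a_6=5:  p_6=5·4019+1171=21266,  q_6=5·278+81=1471
a_7=2:  p_7=2·21266+4019=46551,  q_7=2·1471+278=3220
fundamental: x₁=46551, y₁=3220  (since 2166995601 − 209·10368400 = 1)

46551 3220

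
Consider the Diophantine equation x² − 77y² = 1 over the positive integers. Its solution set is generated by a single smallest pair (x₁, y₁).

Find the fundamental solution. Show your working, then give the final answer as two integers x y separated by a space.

√77 = [8; 1,3,2,3,1,16, …], period ℓ=6 (even) → k=5
step 0: (8, 1)  from 8·(1,0) + (0,1)
step 1: (9, 1)  from 1·(8,1) + (1,0)
…
step 3: (79, 9)  from 2·(35,4) + (9,1)
step 4: (272, 31)  from 3·(79,9) + (35,4)
step 5: (351, 40)  from 1·(272,31) + (79,9)
fundamental: x₁=351, y₁=40  (since 123201 − 77·1600 = 1)

351 40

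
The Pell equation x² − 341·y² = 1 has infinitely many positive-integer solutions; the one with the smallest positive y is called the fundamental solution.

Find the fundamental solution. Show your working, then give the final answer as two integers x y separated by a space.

10626551 575460

[18; 2,6,1,8,2,…,6,2,36] for √341; ℓ=14 ⇒ convergent index 13
step 0: (18, 1)  from 18·(1,0) + (0,1)
step 1: (37, 2)  from 2·(18,1) + (1,0)
step 2: (240, 13)  from 6·(37,2) + (18,1)
…
step 4: (2456, 133)  from 8·(277,15) + (240,13)
…
step 7: (20479, 1109)  from 2·(7645,414) + (5189,281)
step 8: (28124, 1523)  from 1·(20479,1109) + (7645,414)
step 9: (76727, 4155)  from 2·(28124,1523) + (20479,1109)
…
step 11: (718667, 38918)  from 1·(641940,34763) + (76727,4155)
step 12: (4953942, 268271)  from 6·(718667,38918) + (641940,34763)
step 13: (10626551, 575460)  from 2·(4953942,268271) + (718667,38918)
→ (10626551, 575460).  Check: 10626551²=112923586155601, 341·575460²=112923586155600, difference 1.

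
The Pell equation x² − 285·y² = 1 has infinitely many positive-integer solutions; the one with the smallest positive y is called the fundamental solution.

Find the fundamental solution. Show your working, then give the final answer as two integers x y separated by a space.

2431 144

√285 = [16; 1,7,2,7,1,32, …], period ℓ=6 (even) → k=5
step 0: (16, 1)  from 16·(1,0) + (0,1)
…
step 4: (2144, 127)  from 7·(287,17) + (135,8)
step 5: (2431, 144)  from 1·(2144,127) + (287,17)
→ (2431, 144).  Check: 2431²=5909761, 285·144²=5909760, difference 1.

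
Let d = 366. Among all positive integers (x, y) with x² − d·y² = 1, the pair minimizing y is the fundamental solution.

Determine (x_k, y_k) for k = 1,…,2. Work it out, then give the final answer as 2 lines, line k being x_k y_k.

907925 47458
1648655611249 86176609300

√366 → a₀=19, period (7,1,1,1,2,12,2,1,1,1,7,38); ℓ=12 even so k=11
a_0=19:  p_0=19·1+0=19,  q_0=19·0+1=1
…
a_2=1:  p_2=1·134+19=153,  q_2=1·7+1=8
a_3=1:  p_3=1·153+134=287,  q_3=1·8+7=15
a_4=1:  p_4=1·287+153=440,  q_4=1·15+8=23
a_5=2:  p_5=2·440+287=1167,  q_5=2·23+15=61
a_6=12:  p_6=12·1167+440=14444,  q_6=12·61+23=755
a_7=2:  p_7=2·14444+1167=30055,  q_7=2·755+61=1571
a_8=1:  p_8=1·30055+14444=44499,  q_8=1·1571+755=2326
a_9=1:  p_9=1·44499+30055=74554,  q_9=1·2326+1571=3897
a_10=1:  p_10=1·74554+44499=119053,  q_10=1·3897+2326=6223
a_11=7:  p_11=7·119053+74554=907925,  q_11=7·6223+3897=47458
→ (907925, 47458).  Check: 907925²=824327805625, 366·47458²=824327805624, difference 1.
(907925+47458√366)^2 = 1648655611249 + 86176609300√366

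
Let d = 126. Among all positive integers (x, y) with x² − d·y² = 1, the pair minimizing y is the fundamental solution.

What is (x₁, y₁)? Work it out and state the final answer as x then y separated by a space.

√126 → a₀=11, period (4,2,4,22); ℓ=4 even so k=3
step 0: (11, 1)  from 11·(1,0) + (0,1)
step 1: (45, 4)  from 4·(11,1) + (1,0)
step 2: (101, 9)  from 2·(45,4) + (11,1)
step 3: (449, 40)  from 4·(101,9) + (45,4)
(x₁, y₁) = (449, 40);  449² − 126·40² = 1 ✓

449 40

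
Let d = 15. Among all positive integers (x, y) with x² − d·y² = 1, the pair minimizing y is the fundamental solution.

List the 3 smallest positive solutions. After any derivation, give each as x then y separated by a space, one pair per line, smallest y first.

4 1
31 8
244 63

√15 = [3; 1,6, …], period ℓ=2 (even) → k=1
i=0: a=3 ⇒ p=3, q=1
i=1: a=1 ⇒ p=4, q=1
fundamental: x₁=4, y₁=1  (since 16 − 15·1 = 1)
k=2:  x_2 = 4·4+15·1·1 = 31,  y_2 = 4·1+1·4 = 8
k=3:  x_3 = 4·31+15·1·8 = 244,  y_3 = 4·8+1·31 = 63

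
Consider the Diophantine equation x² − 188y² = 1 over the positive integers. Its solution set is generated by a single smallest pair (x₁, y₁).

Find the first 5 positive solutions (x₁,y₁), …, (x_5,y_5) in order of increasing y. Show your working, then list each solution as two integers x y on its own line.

d=188: √d = [13; 1,2,2,6,2,2,1,26] (ℓ=8, even), read p_7/q_7
i=0: a=13 ⇒ p=13, q=1
…
i=6: a=2 ⇒ p=3277, q=239
i=7: a=1 ⇒ p=4607, q=336
fundamental: x₁=4607, y₁=336  (since 21224449 − 188·112896 = 1)
(x_2, y_2) = (4607·4607 + 188·336·336, 4607·336 + 336·4607) = (42448897, 3095904)
(x_3, y_3) = (4607·42448897 + 188·336·3095904, 4607·3095904 + 336·42448897) = (391124132351, 28525659120)
(x_4, y_4) = (4607·391124132351 + 188·336·28525659120, 4607·28525659120 + 336·391124132351) = (3603817713033217, 262835420035776)
(x_5, y_5) = (4607·3603817713033217 + 188·336·262835420035776, 4607·262835420035776 + 336·3603817713033217) = (33205576016763929087, 2421765531683980944)

4607 336
42448897 3095904
391124132351 28525659120
3603817713033217 262835420035776
33205576016763929087 2421765531683980944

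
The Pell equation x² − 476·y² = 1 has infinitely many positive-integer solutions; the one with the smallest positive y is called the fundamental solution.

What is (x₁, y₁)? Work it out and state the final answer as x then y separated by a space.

28799 1320

√476 → a₀=21, period (1,4,2,10,2,4,1,42); ℓ=8 even so k=7
k=0  a_k=21  p_k/q_k = 21/1
k=1  a_k=1  p_k/q_k = 22/1
k=2  a_k=4  p_k/q_k = 109/5
…
k=6  a_k=4  p_k/q_k = 23541/1079
k=7  a_k=1  p_k/q_k = 28799/1320
fundamental: x₁=28799, y₁=1320  (since 829382401 − 476·1742400 = 1)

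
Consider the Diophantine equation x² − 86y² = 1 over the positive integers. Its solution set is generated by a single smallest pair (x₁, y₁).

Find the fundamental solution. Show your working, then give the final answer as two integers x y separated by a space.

10405 1122

[9; 3,1,1,1,8,1,1,1,3,18] for √86; ℓ=10 ⇒ convergent index 9
a_0=9:  p_0=9·1+0=9,  q_0=9·0+1=1
…
a_4=1:  p_4=1·65+37=102,  q_4=1·7+4=11
…
a_8=1:  p_8=1·1864+983=2847,  q_8=1·201+106=307
a_9=3:  p_9=3·2847+1864=10405,  q_9=3·307+201=1122
fundamental: x₁=10405, y₁=1122  (since 108264025 − 86·1258884 = 1)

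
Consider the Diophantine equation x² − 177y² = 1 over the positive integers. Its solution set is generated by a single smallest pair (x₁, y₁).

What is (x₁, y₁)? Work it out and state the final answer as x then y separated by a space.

62423 4692

√177 → a₀=13, period (3,3,2,8,2,3,3,26); ℓ=8 even so k=7
i=0: a=13 ⇒ p=13, q=1
…
i=2: a=3 ⇒ p=133, q=10
…
i=5: a=2 ⇒ p=5468, q=411
i=6: a=3 ⇒ p=18985, q=1427
i=7: a=3 ⇒ p=62423, q=4692
fundamental: x₁=62423, y₁=4692  (since 3896630929 − 177·22014864 = 1)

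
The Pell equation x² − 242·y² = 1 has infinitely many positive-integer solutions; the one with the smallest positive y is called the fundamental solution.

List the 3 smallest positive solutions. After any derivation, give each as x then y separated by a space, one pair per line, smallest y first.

√242 → a₀=15, period (1,1,3,1,14,1,3,1,1,30); ℓ=10 even so k=9
i=0: a=15 ⇒ p=15, q=1
…
i=3: a=3 ⇒ p=109, q=7
…
i=5: a=14 ⇒ p=2069, q=133
i=6: a=1 ⇒ p=2209, q=142
…
i=8: a=1 ⇒ p=10905, q=701
i=9: a=1 ⇒ p=19601, q=1260
(x₁, y₁) = (19601, 1260);  19601² − 242·1260² = 1 ✓
(19601+1260√242)^2 = 768398401 + 49394520√242
(19601+1260√242)^3 = 30122754096401 + 1936363971780√242

19601 1260
768398401 49394520
30122754096401 1936363971780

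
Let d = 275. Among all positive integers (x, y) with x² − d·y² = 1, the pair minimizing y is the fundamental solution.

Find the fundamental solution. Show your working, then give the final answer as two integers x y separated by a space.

√275 → a₀=16, period (1,1,2,1,1,32); ℓ=6 even so k=5
step 0: (16, 1)  from 16·(1,0) + (0,1)
step 1: (17, 1)  from 1·(16,1) + (1,0)
step 2: (33, 2)  from 1·(17,1) + (16,1)
…
step 4: (116, 7)  from 1·(83,5) + (33,2)
step 5: (199, 12)  from 1·(116,7) + (83,5)
fundamental: x₁=199, y₁=12  (since 39601 − 275·144 = 1)

199 12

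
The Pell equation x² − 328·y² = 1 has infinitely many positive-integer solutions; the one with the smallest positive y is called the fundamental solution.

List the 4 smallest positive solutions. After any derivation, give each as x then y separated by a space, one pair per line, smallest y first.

163 9
53137 2934
17322499 956475
5647081537 311807916

√328 = [18; 9,36, …], period ℓ=2 (even) → k=1
k=0  a_k=18  p_k/q_k = 18/1
k=1  a_k=9  p_k/q_k = 163/9
fundamental: x₁=163, y₁=9  (since 26569 − 328·81 = 1)
n=2: (163,9)∘(163,9) = (163·163+328·9·9, 163·9+9·163) = (53137,2934)
n=3: (53137,2934)∘(163,9) = (163·53137+328·9·2934, 163·2934+9·53137) = (17322499,956475)
n=4: (17322499,956475)∘(163,9) = (163·17322499+328·9·956475, 163·956475+9·17322499) = (5647081537,311807916)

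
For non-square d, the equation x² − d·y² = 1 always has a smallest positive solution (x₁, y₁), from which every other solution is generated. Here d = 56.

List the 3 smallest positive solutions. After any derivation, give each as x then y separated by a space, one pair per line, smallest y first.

15 2
449 60
13455 1798

√56 = [7; 2,14, …], period ℓ=2 (even) → k=1
step 0: (7, 1)  from 7·(1,0) + (0,1)
step 1: (15, 2)  from 2·(7,1) + (1,0)
→ (15, 2).  Check: 15²=225, 56·2²=224, difference 1.
(15+2√56)^2 = 449 + 60√56
(15+2√56)^3 = 13455 + 1798√56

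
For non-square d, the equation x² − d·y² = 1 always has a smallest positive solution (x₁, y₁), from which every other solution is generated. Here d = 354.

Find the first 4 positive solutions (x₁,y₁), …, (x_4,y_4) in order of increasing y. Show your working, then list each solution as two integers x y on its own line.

[18; 1,4,2,2,18,2,2,4,1,36] for √354; ℓ=10 ⇒ convergent index 9
i=0: a=18 ⇒ p=18, q=1
i=1: a=1 ⇒ p=19, q=1
…
i=6: a=2 ⇒ p=19210, q=1021
…
i=8: a=4 ⇒ p=210294, q=11177
i=9: a=1 ⇒ p=258065, q=13716
fundamental: x₁=258065, y₁=13716  (since 66597544225 − 354·188128656 = 1)
k=2:  x_2 = 258065·258065+354·13716·13716 = 133195088449,  y_2 = 258065·13716+13716·258065 = 7079239080
k=3:  x_3 = 258065·133195088449+354·13716·7079239080 = 68745981000924305,  y_3 = 258065·7079239080+13716·133195088449 = 3653807666346684
k=4:  x_4 = 258065·68745981000924305+354·13716·3653807666346684 = 35481863173873866451201,  y_4 = 258065·3653807666346684+13716·68745981000924305 = 1885839750824434773840

258065 13716
133195088449 7079239080
68745981000924305 3653807666346684
35481863173873866451201 1885839750824434773840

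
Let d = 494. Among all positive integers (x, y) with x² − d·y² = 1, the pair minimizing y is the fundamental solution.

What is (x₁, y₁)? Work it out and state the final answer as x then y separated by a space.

73035 3286

[22; 4,2,2,1,2,1,2,2,4,44] for √494; ℓ=10 ⇒ convergent index 9
i=0: a=22 ⇒ p=22, q=1
…
i=8: a=2 ⇒ p=16514, q=743
i=9: a=4 ⇒ p=73035, q=3286
fundamental: x₁=73035, y₁=3286  (since 5334111225 − 494·10797796 = 1)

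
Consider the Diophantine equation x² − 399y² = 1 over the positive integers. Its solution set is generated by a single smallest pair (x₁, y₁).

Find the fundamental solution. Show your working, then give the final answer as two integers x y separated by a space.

√399 → a₀=19, period (1,38); ℓ=2 even so k=1
a_0=19:  p_0=19·1+0=19,  q_0=19·0+1=1
a_1=1:  p_1=1·19+1=20,  q_1=1·1+0=1
fundamental: x₁=20, y₁=1  (since 400 − 399·1 = 1)

20 1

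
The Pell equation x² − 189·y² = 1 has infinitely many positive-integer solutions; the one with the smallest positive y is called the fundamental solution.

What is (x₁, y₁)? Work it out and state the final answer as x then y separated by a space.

[13; 1,2,1,26] for √189; ℓ=4 ⇒ convergent index 3
i=0: a=13 ⇒ p=13, q=1
i=1: a=1 ⇒ p=14, q=1
i=2: a=2 ⇒ p=41, q=3
i=3: a=1 ⇒ p=55, q=4
fundamental: x₁=55, y₁=4  (since 3025 − 189·16 = 1)

55 4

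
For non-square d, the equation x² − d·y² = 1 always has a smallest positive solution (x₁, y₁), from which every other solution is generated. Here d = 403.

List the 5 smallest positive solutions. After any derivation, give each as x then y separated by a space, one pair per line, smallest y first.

[20; 13,2,1,3,1,3,1,2,13,40] for √403; ℓ=10 ⇒ convergent index 9
k=0  a_k=20  p_k/q_k = 20/1
k=1  a_k=13  p_k/q_k = 261/13
…
k=3  a_k=1  p_k/q_k = 803/40
k=4  a_k=3  p_k/q_k = 2951/147
k=5  a_k=1  p_k/q_k = 3754/187
k=6  a_k=3  p_k/q_k = 14213/708
k=7  a_k=1  p_k/q_k = 17967/895
k=8  a_k=2  p_k/q_k = 50147/2498
k=9  a_k=13  p_k/q_k = 669878/33369
fundamental: x₁=669878, y₁=33369  (since 448736534884 − 403·1113490161 = 1)
k=2:  x_2 = 669878·669878+403·33369·33369 = 897473069767,  y_2 = 669878·33369+33369·669878 = 44706317964
k=3:  x_3 = 669878·897473069767+403·33369·44706317964 = 1202394930058086974,  y_3 = 669878·44706317964+33369·897473069767 = 59895557730143415
k=4:  x_4 = 669878·1202394930058086974+403·33369·59895557730143415 = 1610915821914004898868577,  y_4 = 669878·59895557730143415+33369·1202394930058086974 = 80245432842261314788776
k=5:  x_5 = 669878·1610915821914004898868577+403·33369·80245432842261314788776 = 2158234137903017152358511160238,  y_5 = 669878·80245432842261314788776+33369·1610915821914004898868577 = 107509300122956754498421235241

669878 33369
897473069767 44706317964
1202394930058086974 59895557730143415
1610915821914004898868577 80245432842261314788776
2158234137903017152358511160238 107509300122956754498421235241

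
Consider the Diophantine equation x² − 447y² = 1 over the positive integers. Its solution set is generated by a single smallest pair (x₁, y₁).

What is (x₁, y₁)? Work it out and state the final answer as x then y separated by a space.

148 7

√447 → a₀=21, period (7,42); ℓ=2 even so k=1
i=0: a=21 ⇒ p=21, q=1
i=1: a=7 ⇒ p=148, q=7
fundamental: x₁=148, y₁=7  (since 21904 − 447·49 = 1)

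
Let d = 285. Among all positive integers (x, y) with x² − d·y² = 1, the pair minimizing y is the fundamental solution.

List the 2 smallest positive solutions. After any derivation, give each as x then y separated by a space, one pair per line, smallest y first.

√285 → a₀=16, period (1,7,2,7,1,32); ℓ=6 even so k=5
i=0: a=16 ⇒ p=16, q=1
…
i=3: a=2 ⇒ p=287, q=17
i=4: a=7 ⇒ p=2144, q=127
i=5: a=1 ⇒ p=2431, q=144
→ (2431, 144).  Check: 2431²=5909761, 285·144²=5909760, difference 1.
n=2: (2431,144)∘(2431,144) = (2431·2431+285·144·144, 2431·144+144·2431) = (11819521,700128)

2431 144
11819521 700128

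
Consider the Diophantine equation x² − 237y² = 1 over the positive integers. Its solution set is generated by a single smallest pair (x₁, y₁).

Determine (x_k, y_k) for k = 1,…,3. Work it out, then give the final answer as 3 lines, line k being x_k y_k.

228151 14820
104105757601 6762395640
47503665404623351 3085694655308460

d=237: √d = [15; 2,1,1,7,10,7,1,1,2,30] (ℓ=10, even), read p_9/q_9
a_0=15:  p_0=15·1+0=15,  q_0=15·0+1=1
…
a_2=1:  p_2=1·31+15=46,  q_2=1·2+1=3
…
a_5=10:  p_5=10·585+77=5927,  q_5=10·38+5=385
a_6=7:  p_6=7·5927+585=42074,  q_6=7·385+38=2733
…
a_8=1:  p_8=1·48001+42074=90075,  q_8=1·3118+2733=5851
a_9=2:  p_9=2·90075+48001=228151,  q_9=2·5851+3118=14820
fundamental: x₁=228151, y₁=14820  (since 52052878801 − 237·219632400 = 1)
(228151+14820√237)^2 = 104105757601 + 6762395640√237
(228151+14820√237)^3 = 47503665404623351 + 3085694655308460√237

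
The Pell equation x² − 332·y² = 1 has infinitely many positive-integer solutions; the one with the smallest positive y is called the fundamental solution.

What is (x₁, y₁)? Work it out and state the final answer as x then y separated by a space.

[18; 4,1,1,8,1,1,4,36] for √332; ℓ=8 ⇒ convergent index 7
k=0  a_k=18  p_k/q_k = 18/1
…
k=3  a_k=1  p_k/q_k = 164/9
k=4  a_k=8  p_k/q_k = 1403/77
…
k=6  a_k=1  p_k/q_k = 2970/163
k=7  a_k=4  p_k/q_k = 13447/738
(x₁, y₁) = (13447, 738);  13447² − 332·738² = 1 ✓

13447 738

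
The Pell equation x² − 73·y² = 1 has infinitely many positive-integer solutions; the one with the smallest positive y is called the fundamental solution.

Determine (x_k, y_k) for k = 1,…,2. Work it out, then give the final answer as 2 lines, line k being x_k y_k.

[8; 1,1,5,5,1,1,16] for √73; ℓ=7 ⇒ convergent index 13
step 0: (8, 1)  from 8·(1,0) + (0,1)
step 1: (9, 1)  from 1·(8,1) + (1,0)
step 2: (17, 2)  from 1·(9,1) + (8,1)
step 3: (94, 11)  from 5·(17,2) + (9,1)
…
step 5: (581, 68)  from 1·(487,57) + (94,11)
step 6: (1068, 125)  from 1·(581,68) + (487,57)
step 7: (17669, 2068)  from 16·(1068,125) + (581,68)
…
step 11: (1040241, 121751)  from 5·(200767,23498) + (36406,4261)
step 12: (1241008, 145249)  from 1·(1040241,121751) + (200767,23498)
step 13: (2281249, 267000)  from 1·(1241008,145249) + (1040241,121751)
(x₁, y₁) = (2281249, 267000);  2281249² − 73·267000² = 1 ✓
(x_2, y_2) = (2281249·2281249 + 73·267000·267000, 2281249·267000 + 267000·2281249) = (10408194000001, 1218186966000)

2281249 267000
10408194000001 1218186966000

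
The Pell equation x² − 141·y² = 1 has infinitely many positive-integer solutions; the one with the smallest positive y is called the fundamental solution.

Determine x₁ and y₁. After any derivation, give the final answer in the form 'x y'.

95 8

√141 → a₀=11, period (1,6,1,22); ℓ=4 even so k=3
a_0=11:  p_0=11·1+0=11,  q_0=11·0+1=1
…
a_2=6:  p_2=6·12+11=83,  q_2=6·1+1=7
a_3=1:  p_3=1·83+12=95,  q_3=1·7+1=8
→ (95, 8).  Check: 95²=9025, 141·8²=9024, difference 1.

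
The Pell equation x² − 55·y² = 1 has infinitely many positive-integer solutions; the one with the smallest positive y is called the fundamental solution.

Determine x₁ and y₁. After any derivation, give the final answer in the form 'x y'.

89 12

d=55: √d = [7; 2,2,2,14] (ℓ=4, even), read p_3/q_3
k=0  a_k=7  p_k/q_k = 7/1
k=1  a_k=2  p_k/q_k = 15/2
k=2  a_k=2  p_k/q_k = 37/5
k=3  a_k=2  p_k/q_k = 89/12
fundamental: x₁=89, y₁=12  (since 7921 − 55·144 = 1)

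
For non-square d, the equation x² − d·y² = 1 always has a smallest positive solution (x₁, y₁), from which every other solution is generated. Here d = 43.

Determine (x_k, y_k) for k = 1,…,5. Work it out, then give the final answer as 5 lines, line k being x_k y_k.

√43 = [6; 1,1,3,1,5,1,3,1,1,12, …], period ℓ=10 (even) → k=9
k=0  a_k=6  p_k/q_k = 6/1
…
k=2  a_k=1  p_k/q_k = 13/2
k=3  a_k=3  p_k/q_k = 46/7
k=4  a_k=1  p_k/q_k = 59/9
k=5  a_k=5  p_k/q_k = 341/52
…
k=7  a_k=3  p_k/q_k = 1541/235
k=8  a_k=1  p_k/q_k = 1941/296
k=9  a_k=1  p_k/q_k = 3482/531
fundamental: x₁=3482, y₁=531  (since 12124324 − 43·281961 = 1)
(x_2, y_2) = (3482·3482 + 43·531·531, 3482·531 + 531·3482) = (24248647, 3697884)
(x_3, y_3) = (3482·24248647 + 43·531·3697884, 3482·3697884 + 531·24248647) = (168867574226, 25752063645)
(x_4, y_4) = (3482·168867574226 + 43·531·25752063645, 3482·25752063645 + 531·168867574226) = (1175993762661217, 179337367525896)
(x_5, y_5) = (3482·1175993762661217 + 43·531·179337367525896, 3482·179337367525896 + 531·1175993762661217) = (8189620394305140962, 1248905401698276099)

3482 531
24248647 3697884
168867574226 25752063645
1175993762661217 179337367525896
8189620394305140962 1248905401698276099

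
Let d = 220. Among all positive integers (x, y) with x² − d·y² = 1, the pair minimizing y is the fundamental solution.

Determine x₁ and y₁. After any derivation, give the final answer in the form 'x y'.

89 6

d=220: √d = [14; 1,4,1,28] (ℓ=4, even), read p_3/q_3
a_0=14:  p_0=14·1+0=14,  q_0=14·0+1=1
a_1=1:  p_1=1·14+1=15,  q_1=1·1+0=1
a_2=4:  p_2=4·15+14=74,  q_2=4·1+1=5
a_3=1:  p_3=1·74+15=89,  q_3=1·5+1=6
→ (89, 6).  Check: 89²=7921, 220·6²=7920, difference 1.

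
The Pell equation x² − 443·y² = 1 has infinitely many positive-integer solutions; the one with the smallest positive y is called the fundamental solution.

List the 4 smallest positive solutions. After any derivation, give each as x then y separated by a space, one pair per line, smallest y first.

442 21
390727 18564
345402226 16410555
305335177057 14506912056

√443 → a₀=21, period (21,42); ℓ=2 even so k=1
i=0: a=21 ⇒ p=21, q=1
i=1: a=21 ⇒ p=442, q=21
(x₁, y₁) = (442, 21);  442² − 443·21² = 1 ✓
(442+21√443)^2 = 390727 + 18564√443
(442+21√443)^3 = 345402226 + 16410555√443
(442+21√443)^4 = 305335177057 + 14506912056√443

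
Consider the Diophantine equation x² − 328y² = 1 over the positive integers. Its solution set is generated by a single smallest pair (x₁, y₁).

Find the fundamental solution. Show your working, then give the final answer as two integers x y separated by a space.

163 9

d=328: √d = [18; 9,36] (ℓ=2, even), read p_1/q_1
step 0: (18, 1)  from 18·(1,0) + (0,1)
step 1: (163, 9)  from 9·(18,1) + (1,0)
fundamental: x₁=163, y₁=9  (since 26569 − 328·81 = 1)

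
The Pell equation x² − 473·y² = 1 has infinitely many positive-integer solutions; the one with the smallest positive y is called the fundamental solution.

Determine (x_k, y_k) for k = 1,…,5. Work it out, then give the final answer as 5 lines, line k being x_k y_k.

√473 → a₀=21, period (1,2,1,42); ℓ=4 even so k=3
k=0  a_k=21  p_k/q_k = 21/1
…
k=2  a_k=2  p_k/q_k = 65/3
k=3  a_k=1  p_k/q_k = 87/4
fundamental: x₁=87, y₁=4  (since 7569 − 473·16 = 1)
k=2:  x_2 = 87·87+473·4·4 = 15137,  y_2 = 87·4+4·87 = 696
k=3:  x_3 = 87·15137+473·4·696 = 2633751,  y_3 = 87·696+4·15137 = 121100
k=4:  x_4 = 87·2633751+473·4·121100 = 458257537,  y_4 = 87·121100+4·2633751 = 21070704
k=5:  x_5 = 87·458257537+473·4·21070704 = 79734177687,  y_5 = 87·21070704+4·458257537 = 3666181396

87 4
15137 696
2633751 121100
458257537 21070704
79734177687 3666181396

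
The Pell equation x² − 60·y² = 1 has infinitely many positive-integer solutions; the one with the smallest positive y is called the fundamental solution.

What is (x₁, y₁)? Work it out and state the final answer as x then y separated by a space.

31 4

√60 → a₀=7, period (1,2,1,14); ℓ=4 even so k=3
step 0: (7, 1)  from 7·(1,0) + (0,1)
…
step 2: (23, 3)  from 2·(8,1) + (7,1)
step 3: (31, 4)  from 1·(23,3) + (8,1)
fundamental: x₁=31, y₁=4  (since 961 − 60·16 = 1)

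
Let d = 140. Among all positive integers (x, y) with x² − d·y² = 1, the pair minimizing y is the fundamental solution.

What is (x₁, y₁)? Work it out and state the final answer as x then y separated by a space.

[11; 1,4,1,22] for √140; ℓ=4 ⇒ convergent index 3
k=0  a_k=11  p_k/q_k = 11/1
k=1  a_k=1  p_k/q_k = 12/1
k=2  a_k=4  p_k/q_k = 59/5
k=3  a_k=1  p_k/q_k = 71/6
(x₁, y₁) = (71, 6);  71² − 140·6² = 1 ✓

71 6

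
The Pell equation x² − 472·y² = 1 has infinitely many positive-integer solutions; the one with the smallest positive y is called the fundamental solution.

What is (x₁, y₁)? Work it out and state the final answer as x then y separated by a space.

[21; 1,2,1,1,1,…,2,1,42] for √472; ℓ=14 ⇒ convergent index 13
i=0: a=21 ⇒ p=21, q=1
…
i=2: a=2 ⇒ p=65, q=3
…
i=10: a=1 ⇒ p=54227, q=2496
…
i=12: a=2 ⇒ p=222687, q=10250
i=13: a=1 ⇒ p=306917, q=14127
(x₁, y₁) = (306917, 14127);  306917² − 472·14127² = 1 ✓

306917 14127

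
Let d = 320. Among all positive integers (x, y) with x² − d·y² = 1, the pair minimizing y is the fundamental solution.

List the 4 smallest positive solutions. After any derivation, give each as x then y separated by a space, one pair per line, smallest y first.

√320 → a₀=17, period (1,7,1,34); ℓ=4 even so k=3
i=0: a=17 ⇒ p=17, q=1
…
i=2: a=7 ⇒ p=143, q=8
i=3: a=1 ⇒ p=161, q=9
(x₁, y₁) = (161, 9);  161² − 320·9² = 1 ✓
k=2:  x_2 = 161·161+320·9·9 = 51841,  y_2 = 161·9+9·161 = 2898
k=3:  x_3 = 161·51841+320·9·2898 = 16692641,  y_3 = 161·2898+9·51841 = 933147
k=4:  x_4 = 161·16692641+320·9·933147 = 5374978561,  y_4 = 161·933147+9·16692641 = 300470436

161 9
51841 2898
16692641 933147
5374978561 300470436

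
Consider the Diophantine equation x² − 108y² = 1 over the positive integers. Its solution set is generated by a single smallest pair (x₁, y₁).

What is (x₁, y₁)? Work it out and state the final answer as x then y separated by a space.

d=108: √d = [10; 2,1,1,4,1,1,2,20] (ℓ=8, even), read p_7/q_7
i=0: a=10 ⇒ p=10, q=1
i=1: a=2 ⇒ p=21, q=2
i=2: a=1 ⇒ p=31, q=3
i=3: a=1 ⇒ p=52, q=5
i=4: a=4 ⇒ p=239, q=23
i=5: a=1 ⇒ p=291, q=28
i=6: a=1 ⇒ p=530, q=51
i=7: a=2 ⇒ p=1351, q=130
fundamental: x₁=1351, y₁=130  (since 1825201 − 108·16900 = 1)

1351 130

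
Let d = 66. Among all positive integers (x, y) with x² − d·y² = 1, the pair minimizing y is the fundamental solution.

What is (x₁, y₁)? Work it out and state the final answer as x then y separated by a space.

[8; 8,16] for √66; ℓ=2 ⇒ convergent index 1
k=0  a_k=8  p_k/q_k = 8/1
k=1  a_k=8  p_k/q_k = 65/8
→ (65, 8).  Check: 65²=4225, 66·8²=4224, difference 1.

65 8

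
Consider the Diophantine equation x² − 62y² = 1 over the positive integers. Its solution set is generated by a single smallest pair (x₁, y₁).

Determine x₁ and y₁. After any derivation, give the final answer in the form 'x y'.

63 8

√62 = [7; 1,6,1,14, …], period ℓ=4 (even) → k=3
a_0=7:  p_0=7·1+0=7,  q_0=7·0+1=1
…
a_2=6:  p_2=6·8+7=55,  q_2=6·1+1=7
a_3=1:  p_3=1·55+8=63,  q_3=1·7+1=8
fundamental: x₁=63, y₁=8  (since 3969 − 62·64 = 1)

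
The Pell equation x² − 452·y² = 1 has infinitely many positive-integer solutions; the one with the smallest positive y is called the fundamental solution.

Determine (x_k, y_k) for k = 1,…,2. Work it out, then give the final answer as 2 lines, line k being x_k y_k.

1204353 56648
2900932297217 136448377488

√452 = [21; 3,1,5,3,10,3,5,1,3,42, …], period ℓ=10 (even) → k=9
a_0=21:  p_0=21·1+0=21,  q_0=21·0+1=1
…
a_7=5:  p_7=5·49579+16009=263904,  q_7=5·2332+753=12413
a_8=1:  p_8=1·263904+49579=313483,  q_8=1·12413+2332=14745
a_9=3:  p_9=3·313483+263904=1204353,  q_9=3·14745+12413=56648
→ (1204353, 56648).  Check: 1204353²=1450466148609, 452·56648²=1450466148608, difference 1.
(x_2, y_2) = (1204353·1204353 + 452·56648·56648, 1204353·56648 + 56648·1204353) = (2900932297217, 136448377488)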